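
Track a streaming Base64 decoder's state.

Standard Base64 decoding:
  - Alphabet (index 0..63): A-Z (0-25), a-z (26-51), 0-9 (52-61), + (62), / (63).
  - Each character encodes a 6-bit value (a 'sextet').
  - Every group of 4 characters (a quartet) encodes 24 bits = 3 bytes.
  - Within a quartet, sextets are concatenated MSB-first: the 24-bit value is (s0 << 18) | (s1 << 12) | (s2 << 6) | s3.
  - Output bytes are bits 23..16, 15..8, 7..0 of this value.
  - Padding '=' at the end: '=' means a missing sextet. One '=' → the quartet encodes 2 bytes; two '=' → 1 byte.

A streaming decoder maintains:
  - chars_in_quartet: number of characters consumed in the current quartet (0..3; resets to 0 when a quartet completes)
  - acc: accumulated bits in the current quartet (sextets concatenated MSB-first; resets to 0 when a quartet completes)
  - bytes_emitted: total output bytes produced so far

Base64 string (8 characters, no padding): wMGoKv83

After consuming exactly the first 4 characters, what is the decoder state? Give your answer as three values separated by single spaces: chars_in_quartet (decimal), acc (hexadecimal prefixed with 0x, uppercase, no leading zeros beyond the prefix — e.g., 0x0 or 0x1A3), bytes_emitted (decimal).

After char 0 ('w'=48): chars_in_quartet=1 acc=0x30 bytes_emitted=0
After char 1 ('M'=12): chars_in_quartet=2 acc=0xC0C bytes_emitted=0
After char 2 ('G'=6): chars_in_quartet=3 acc=0x30306 bytes_emitted=0
After char 3 ('o'=40): chars_in_quartet=4 acc=0xC0C1A8 -> emit C0 C1 A8, reset; bytes_emitted=3

Answer: 0 0x0 3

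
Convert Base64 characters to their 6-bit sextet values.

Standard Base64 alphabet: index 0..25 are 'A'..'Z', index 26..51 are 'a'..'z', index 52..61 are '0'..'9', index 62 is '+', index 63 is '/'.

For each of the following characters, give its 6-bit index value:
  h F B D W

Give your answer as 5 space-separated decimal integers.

Answer: 33 5 1 3 22

Derivation:
'h': a..z range, 26 + ord('h') − ord('a') = 33
'F': A..Z range, ord('F') − ord('A') = 5
'B': A..Z range, ord('B') − ord('A') = 1
'D': A..Z range, ord('D') − ord('A') = 3
'W': A..Z range, ord('W') − ord('A') = 22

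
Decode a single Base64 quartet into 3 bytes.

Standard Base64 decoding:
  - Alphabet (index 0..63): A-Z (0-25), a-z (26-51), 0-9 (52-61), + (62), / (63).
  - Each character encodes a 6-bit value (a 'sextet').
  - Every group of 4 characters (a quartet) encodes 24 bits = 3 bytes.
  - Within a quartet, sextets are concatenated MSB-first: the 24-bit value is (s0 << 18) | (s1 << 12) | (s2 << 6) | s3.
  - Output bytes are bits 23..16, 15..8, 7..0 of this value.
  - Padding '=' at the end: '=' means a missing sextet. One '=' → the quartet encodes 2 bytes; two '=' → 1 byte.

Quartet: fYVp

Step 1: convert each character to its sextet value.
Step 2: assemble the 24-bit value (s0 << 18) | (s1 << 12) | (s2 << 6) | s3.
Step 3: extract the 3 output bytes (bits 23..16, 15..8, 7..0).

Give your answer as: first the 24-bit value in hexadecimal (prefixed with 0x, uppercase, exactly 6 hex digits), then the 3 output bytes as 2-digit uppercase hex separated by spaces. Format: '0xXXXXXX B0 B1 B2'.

Answer: 0x7D8569 7D 85 69

Derivation:
Sextets: f=31, Y=24, V=21, p=41
24-bit: (31<<18) | (24<<12) | (21<<6) | 41
      = 0x7C0000 | 0x018000 | 0x000540 | 0x000029
      = 0x7D8569
Bytes: (v>>16)&0xFF=7D, (v>>8)&0xFF=85, v&0xFF=69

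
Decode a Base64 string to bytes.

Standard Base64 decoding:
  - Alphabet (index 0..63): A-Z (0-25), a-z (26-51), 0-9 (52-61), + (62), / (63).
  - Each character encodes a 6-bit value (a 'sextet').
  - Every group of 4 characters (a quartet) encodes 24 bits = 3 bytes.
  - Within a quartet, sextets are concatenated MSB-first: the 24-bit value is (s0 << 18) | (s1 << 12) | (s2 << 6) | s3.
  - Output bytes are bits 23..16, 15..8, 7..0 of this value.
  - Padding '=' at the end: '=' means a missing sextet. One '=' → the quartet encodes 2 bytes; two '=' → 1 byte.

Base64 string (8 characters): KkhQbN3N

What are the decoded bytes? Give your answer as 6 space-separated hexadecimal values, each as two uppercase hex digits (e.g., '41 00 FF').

After char 0 ('K'=10): chars_in_quartet=1 acc=0xA bytes_emitted=0
After char 1 ('k'=36): chars_in_quartet=2 acc=0x2A4 bytes_emitted=0
After char 2 ('h'=33): chars_in_quartet=3 acc=0xA921 bytes_emitted=0
After char 3 ('Q'=16): chars_in_quartet=4 acc=0x2A4850 -> emit 2A 48 50, reset; bytes_emitted=3
After char 4 ('b'=27): chars_in_quartet=1 acc=0x1B bytes_emitted=3
After char 5 ('N'=13): chars_in_quartet=2 acc=0x6CD bytes_emitted=3
After char 6 ('3'=55): chars_in_quartet=3 acc=0x1B377 bytes_emitted=3
After char 7 ('N'=13): chars_in_quartet=4 acc=0x6CDDCD -> emit 6C DD CD, reset; bytes_emitted=6

Answer: 2A 48 50 6C DD CD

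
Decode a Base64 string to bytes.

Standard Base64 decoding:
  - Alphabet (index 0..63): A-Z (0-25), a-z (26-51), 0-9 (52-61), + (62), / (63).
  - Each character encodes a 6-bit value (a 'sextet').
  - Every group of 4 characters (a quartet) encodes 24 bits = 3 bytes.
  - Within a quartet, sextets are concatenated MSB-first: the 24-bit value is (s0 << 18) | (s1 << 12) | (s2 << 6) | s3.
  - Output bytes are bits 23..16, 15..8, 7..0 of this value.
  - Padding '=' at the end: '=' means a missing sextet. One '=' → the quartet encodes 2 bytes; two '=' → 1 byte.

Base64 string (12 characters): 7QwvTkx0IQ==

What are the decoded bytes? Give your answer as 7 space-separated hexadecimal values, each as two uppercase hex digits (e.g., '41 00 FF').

After char 0 ('7'=59): chars_in_quartet=1 acc=0x3B bytes_emitted=0
After char 1 ('Q'=16): chars_in_quartet=2 acc=0xED0 bytes_emitted=0
After char 2 ('w'=48): chars_in_quartet=3 acc=0x3B430 bytes_emitted=0
After char 3 ('v'=47): chars_in_quartet=4 acc=0xED0C2F -> emit ED 0C 2F, reset; bytes_emitted=3
After char 4 ('T'=19): chars_in_quartet=1 acc=0x13 bytes_emitted=3
After char 5 ('k'=36): chars_in_quartet=2 acc=0x4E4 bytes_emitted=3
After char 6 ('x'=49): chars_in_quartet=3 acc=0x13931 bytes_emitted=3
After char 7 ('0'=52): chars_in_quartet=4 acc=0x4E4C74 -> emit 4E 4C 74, reset; bytes_emitted=6
After char 8 ('I'=8): chars_in_quartet=1 acc=0x8 bytes_emitted=6
After char 9 ('Q'=16): chars_in_quartet=2 acc=0x210 bytes_emitted=6
Padding '==': partial quartet acc=0x210 -> emit 21; bytes_emitted=7

Answer: ED 0C 2F 4E 4C 74 21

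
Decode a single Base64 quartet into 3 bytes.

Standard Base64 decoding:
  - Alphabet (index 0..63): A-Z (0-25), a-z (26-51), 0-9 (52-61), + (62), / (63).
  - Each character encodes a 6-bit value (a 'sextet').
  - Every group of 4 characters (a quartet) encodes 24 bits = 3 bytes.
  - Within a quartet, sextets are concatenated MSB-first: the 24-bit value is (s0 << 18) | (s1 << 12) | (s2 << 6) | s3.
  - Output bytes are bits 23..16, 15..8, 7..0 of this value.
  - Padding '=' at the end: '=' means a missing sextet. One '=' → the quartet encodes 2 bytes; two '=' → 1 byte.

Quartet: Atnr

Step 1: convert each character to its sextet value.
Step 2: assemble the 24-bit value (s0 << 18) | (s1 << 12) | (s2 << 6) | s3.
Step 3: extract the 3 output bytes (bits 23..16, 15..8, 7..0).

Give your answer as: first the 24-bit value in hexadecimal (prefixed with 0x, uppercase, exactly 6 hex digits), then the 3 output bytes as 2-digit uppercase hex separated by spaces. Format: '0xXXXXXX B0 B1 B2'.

Answer: 0x02D9EB 02 D9 EB

Derivation:
Sextets: A=0, t=45, n=39, r=43
24-bit: (0<<18) | (45<<12) | (39<<6) | 43
      = 0x000000 | 0x02D000 | 0x0009C0 | 0x00002B
      = 0x02D9EB
Bytes: (v>>16)&0xFF=02, (v>>8)&0xFF=D9, v&0xFF=EB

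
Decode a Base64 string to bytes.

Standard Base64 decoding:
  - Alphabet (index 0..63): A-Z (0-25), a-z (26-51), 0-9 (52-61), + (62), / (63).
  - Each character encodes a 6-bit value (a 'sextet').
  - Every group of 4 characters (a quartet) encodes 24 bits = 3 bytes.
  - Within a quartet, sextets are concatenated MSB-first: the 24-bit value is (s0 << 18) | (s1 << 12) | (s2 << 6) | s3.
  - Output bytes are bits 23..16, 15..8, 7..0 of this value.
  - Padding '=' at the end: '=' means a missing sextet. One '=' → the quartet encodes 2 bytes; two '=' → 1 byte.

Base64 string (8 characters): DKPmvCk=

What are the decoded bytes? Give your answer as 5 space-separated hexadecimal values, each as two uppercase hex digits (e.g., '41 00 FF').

Answer: 0C A3 E6 BC 29

Derivation:
After char 0 ('D'=3): chars_in_quartet=1 acc=0x3 bytes_emitted=0
After char 1 ('K'=10): chars_in_quartet=2 acc=0xCA bytes_emitted=0
After char 2 ('P'=15): chars_in_quartet=3 acc=0x328F bytes_emitted=0
After char 3 ('m'=38): chars_in_quartet=4 acc=0xCA3E6 -> emit 0C A3 E6, reset; bytes_emitted=3
After char 4 ('v'=47): chars_in_quartet=1 acc=0x2F bytes_emitted=3
After char 5 ('C'=2): chars_in_quartet=2 acc=0xBC2 bytes_emitted=3
After char 6 ('k'=36): chars_in_quartet=3 acc=0x2F0A4 bytes_emitted=3
Padding '=': partial quartet acc=0x2F0A4 -> emit BC 29; bytes_emitted=5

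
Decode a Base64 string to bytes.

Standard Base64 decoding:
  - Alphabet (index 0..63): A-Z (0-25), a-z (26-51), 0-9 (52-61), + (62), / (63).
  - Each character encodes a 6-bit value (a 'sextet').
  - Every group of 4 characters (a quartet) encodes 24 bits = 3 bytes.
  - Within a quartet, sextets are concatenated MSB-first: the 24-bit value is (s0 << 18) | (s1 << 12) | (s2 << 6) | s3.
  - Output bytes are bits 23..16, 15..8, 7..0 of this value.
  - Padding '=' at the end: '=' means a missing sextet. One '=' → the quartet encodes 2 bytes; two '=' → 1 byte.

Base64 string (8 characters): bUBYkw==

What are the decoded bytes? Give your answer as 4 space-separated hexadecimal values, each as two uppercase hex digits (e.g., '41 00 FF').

Answer: 6D 40 58 93

Derivation:
After char 0 ('b'=27): chars_in_quartet=1 acc=0x1B bytes_emitted=0
After char 1 ('U'=20): chars_in_quartet=2 acc=0x6D4 bytes_emitted=0
After char 2 ('B'=1): chars_in_quartet=3 acc=0x1B501 bytes_emitted=0
After char 3 ('Y'=24): chars_in_quartet=4 acc=0x6D4058 -> emit 6D 40 58, reset; bytes_emitted=3
After char 4 ('k'=36): chars_in_quartet=1 acc=0x24 bytes_emitted=3
After char 5 ('w'=48): chars_in_quartet=2 acc=0x930 bytes_emitted=3
Padding '==': partial quartet acc=0x930 -> emit 93; bytes_emitted=4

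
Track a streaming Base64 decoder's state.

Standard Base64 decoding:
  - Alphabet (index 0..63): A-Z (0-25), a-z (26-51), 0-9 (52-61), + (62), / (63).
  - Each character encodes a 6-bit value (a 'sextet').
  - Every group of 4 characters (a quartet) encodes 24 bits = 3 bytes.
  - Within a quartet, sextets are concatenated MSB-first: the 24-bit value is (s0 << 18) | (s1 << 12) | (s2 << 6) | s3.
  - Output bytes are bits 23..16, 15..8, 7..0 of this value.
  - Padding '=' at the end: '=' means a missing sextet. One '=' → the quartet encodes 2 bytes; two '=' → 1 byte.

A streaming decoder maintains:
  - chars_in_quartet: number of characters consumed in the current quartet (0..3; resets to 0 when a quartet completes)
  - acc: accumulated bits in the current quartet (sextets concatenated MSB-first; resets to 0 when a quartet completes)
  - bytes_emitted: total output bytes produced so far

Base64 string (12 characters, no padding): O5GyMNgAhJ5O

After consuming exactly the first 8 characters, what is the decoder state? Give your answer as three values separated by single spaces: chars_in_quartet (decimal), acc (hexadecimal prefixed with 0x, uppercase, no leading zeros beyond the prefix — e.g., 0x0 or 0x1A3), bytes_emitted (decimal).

Answer: 0 0x0 6

Derivation:
After char 0 ('O'=14): chars_in_quartet=1 acc=0xE bytes_emitted=0
After char 1 ('5'=57): chars_in_quartet=2 acc=0x3B9 bytes_emitted=0
After char 2 ('G'=6): chars_in_quartet=3 acc=0xEE46 bytes_emitted=0
After char 3 ('y'=50): chars_in_quartet=4 acc=0x3B91B2 -> emit 3B 91 B2, reset; bytes_emitted=3
After char 4 ('M'=12): chars_in_quartet=1 acc=0xC bytes_emitted=3
After char 5 ('N'=13): chars_in_quartet=2 acc=0x30D bytes_emitted=3
After char 6 ('g'=32): chars_in_quartet=3 acc=0xC360 bytes_emitted=3
After char 7 ('A'=0): chars_in_quartet=4 acc=0x30D800 -> emit 30 D8 00, reset; bytes_emitted=6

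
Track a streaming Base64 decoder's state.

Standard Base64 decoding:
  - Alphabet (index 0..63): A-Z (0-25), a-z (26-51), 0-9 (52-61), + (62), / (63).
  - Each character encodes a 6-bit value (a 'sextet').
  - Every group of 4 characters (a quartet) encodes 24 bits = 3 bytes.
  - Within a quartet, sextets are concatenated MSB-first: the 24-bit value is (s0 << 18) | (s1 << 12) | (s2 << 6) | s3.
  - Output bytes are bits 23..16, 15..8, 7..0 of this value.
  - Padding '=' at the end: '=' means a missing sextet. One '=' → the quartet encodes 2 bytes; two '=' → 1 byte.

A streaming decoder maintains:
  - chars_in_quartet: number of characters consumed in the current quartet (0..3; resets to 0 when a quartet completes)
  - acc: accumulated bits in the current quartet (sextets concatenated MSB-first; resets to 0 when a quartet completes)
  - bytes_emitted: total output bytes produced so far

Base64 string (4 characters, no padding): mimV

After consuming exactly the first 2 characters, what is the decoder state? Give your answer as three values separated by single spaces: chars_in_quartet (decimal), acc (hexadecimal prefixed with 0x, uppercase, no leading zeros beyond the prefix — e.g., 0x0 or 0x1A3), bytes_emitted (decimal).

Answer: 2 0x9A2 0

Derivation:
After char 0 ('m'=38): chars_in_quartet=1 acc=0x26 bytes_emitted=0
After char 1 ('i'=34): chars_in_quartet=2 acc=0x9A2 bytes_emitted=0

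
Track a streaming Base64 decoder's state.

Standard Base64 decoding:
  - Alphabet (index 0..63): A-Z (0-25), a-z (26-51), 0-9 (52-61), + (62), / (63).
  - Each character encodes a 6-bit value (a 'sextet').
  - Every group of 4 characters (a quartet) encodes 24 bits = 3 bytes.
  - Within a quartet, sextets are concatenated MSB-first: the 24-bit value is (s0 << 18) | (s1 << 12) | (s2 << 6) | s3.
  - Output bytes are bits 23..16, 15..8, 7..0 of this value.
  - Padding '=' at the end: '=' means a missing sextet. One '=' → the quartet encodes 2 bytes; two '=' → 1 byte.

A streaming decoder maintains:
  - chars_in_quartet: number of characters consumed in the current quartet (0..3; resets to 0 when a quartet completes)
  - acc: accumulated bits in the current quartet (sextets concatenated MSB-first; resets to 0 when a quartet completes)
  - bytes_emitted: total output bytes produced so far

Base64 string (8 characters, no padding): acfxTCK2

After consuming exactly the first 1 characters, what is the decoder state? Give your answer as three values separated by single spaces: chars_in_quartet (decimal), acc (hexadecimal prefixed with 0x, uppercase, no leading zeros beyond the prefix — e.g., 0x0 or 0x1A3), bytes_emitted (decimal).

After char 0 ('a'=26): chars_in_quartet=1 acc=0x1A bytes_emitted=0

Answer: 1 0x1A 0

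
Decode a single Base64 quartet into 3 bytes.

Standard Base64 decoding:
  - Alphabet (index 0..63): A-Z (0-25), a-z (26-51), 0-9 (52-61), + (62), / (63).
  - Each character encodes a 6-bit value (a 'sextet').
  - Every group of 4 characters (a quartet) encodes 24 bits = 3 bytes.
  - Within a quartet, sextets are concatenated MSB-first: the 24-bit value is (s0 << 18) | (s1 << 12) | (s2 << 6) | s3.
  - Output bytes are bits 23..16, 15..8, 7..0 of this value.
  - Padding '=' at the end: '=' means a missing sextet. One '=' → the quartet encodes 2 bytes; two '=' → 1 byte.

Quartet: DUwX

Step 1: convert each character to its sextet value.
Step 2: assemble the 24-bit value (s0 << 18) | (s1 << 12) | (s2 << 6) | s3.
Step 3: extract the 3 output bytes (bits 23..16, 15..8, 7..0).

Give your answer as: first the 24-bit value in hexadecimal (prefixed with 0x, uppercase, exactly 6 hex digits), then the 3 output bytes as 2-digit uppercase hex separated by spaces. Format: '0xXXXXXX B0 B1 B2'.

Sextets: D=3, U=20, w=48, X=23
24-bit: (3<<18) | (20<<12) | (48<<6) | 23
      = 0x0C0000 | 0x014000 | 0x000C00 | 0x000017
      = 0x0D4C17
Bytes: (v>>16)&0xFF=0D, (v>>8)&0xFF=4C, v&0xFF=17

Answer: 0x0D4C17 0D 4C 17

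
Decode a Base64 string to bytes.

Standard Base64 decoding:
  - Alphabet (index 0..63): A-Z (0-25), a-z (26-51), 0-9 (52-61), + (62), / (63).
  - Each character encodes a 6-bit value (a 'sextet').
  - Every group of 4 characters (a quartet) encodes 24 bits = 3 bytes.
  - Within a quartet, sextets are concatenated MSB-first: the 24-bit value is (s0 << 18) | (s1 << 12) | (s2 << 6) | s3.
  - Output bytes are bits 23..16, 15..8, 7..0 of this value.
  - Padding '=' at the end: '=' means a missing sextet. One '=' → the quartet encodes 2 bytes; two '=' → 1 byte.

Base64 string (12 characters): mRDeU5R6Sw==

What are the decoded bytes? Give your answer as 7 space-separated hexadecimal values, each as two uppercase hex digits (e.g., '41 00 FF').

Answer: 99 10 DE 53 94 7A 4B

Derivation:
After char 0 ('m'=38): chars_in_quartet=1 acc=0x26 bytes_emitted=0
After char 1 ('R'=17): chars_in_quartet=2 acc=0x991 bytes_emitted=0
After char 2 ('D'=3): chars_in_quartet=3 acc=0x26443 bytes_emitted=0
After char 3 ('e'=30): chars_in_quartet=4 acc=0x9910DE -> emit 99 10 DE, reset; bytes_emitted=3
After char 4 ('U'=20): chars_in_quartet=1 acc=0x14 bytes_emitted=3
After char 5 ('5'=57): chars_in_quartet=2 acc=0x539 bytes_emitted=3
After char 6 ('R'=17): chars_in_quartet=3 acc=0x14E51 bytes_emitted=3
After char 7 ('6'=58): chars_in_quartet=4 acc=0x53947A -> emit 53 94 7A, reset; bytes_emitted=6
After char 8 ('S'=18): chars_in_quartet=1 acc=0x12 bytes_emitted=6
After char 9 ('w'=48): chars_in_quartet=2 acc=0x4B0 bytes_emitted=6
Padding '==': partial quartet acc=0x4B0 -> emit 4B; bytes_emitted=7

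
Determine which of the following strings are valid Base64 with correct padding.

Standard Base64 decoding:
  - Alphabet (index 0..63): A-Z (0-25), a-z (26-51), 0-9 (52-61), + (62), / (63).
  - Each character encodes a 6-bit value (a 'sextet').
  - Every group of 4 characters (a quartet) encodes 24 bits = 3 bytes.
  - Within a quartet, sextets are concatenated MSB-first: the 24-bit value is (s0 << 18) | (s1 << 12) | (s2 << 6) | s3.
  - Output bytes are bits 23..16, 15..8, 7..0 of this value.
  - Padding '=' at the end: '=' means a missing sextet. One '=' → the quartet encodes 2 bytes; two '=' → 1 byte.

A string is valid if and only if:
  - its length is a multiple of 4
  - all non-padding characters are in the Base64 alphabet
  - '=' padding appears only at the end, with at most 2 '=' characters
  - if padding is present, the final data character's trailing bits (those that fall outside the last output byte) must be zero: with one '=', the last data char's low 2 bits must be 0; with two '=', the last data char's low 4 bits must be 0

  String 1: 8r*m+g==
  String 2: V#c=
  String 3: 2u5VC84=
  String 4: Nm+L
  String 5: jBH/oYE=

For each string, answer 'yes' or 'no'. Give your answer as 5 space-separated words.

Answer: no no yes yes yes

Derivation:
String 1: '8r*m+g==' → invalid (bad char(s): ['*'])
String 2: 'V#c=' → invalid (bad char(s): ['#'])
String 3: '2u5VC84=' → valid
String 4: 'Nm+L' → valid
String 5: 'jBH/oYE=' → valid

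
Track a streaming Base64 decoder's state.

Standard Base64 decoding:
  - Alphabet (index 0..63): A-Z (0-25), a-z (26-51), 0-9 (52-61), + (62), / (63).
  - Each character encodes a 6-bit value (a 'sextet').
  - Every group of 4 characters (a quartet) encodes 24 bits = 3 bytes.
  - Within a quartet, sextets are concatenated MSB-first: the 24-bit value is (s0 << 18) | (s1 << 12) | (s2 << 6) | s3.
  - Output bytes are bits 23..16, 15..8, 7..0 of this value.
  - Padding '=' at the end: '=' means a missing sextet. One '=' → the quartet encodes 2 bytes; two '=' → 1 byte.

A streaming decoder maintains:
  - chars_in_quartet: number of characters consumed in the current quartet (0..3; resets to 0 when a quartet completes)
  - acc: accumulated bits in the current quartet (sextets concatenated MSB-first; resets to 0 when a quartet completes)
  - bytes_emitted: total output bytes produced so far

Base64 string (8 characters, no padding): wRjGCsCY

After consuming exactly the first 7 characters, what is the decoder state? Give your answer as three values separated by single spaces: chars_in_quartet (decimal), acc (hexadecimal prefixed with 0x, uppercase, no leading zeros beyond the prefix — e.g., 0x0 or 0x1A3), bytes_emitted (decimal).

After char 0 ('w'=48): chars_in_quartet=1 acc=0x30 bytes_emitted=0
After char 1 ('R'=17): chars_in_quartet=2 acc=0xC11 bytes_emitted=0
After char 2 ('j'=35): chars_in_quartet=3 acc=0x30463 bytes_emitted=0
After char 3 ('G'=6): chars_in_quartet=4 acc=0xC118C6 -> emit C1 18 C6, reset; bytes_emitted=3
After char 4 ('C'=2): chars_in_quartet=1 acc=0x2 bytes_emitted=3
After char 5 ('s'=44): chars_in_quartet=2 acc=0xAC bytes_emitted=3
After char 6 ('C'=2): chars_in_quartet=3 acc=0x2B02 bytes_emitted=3

Answer: 3 0x2B02 3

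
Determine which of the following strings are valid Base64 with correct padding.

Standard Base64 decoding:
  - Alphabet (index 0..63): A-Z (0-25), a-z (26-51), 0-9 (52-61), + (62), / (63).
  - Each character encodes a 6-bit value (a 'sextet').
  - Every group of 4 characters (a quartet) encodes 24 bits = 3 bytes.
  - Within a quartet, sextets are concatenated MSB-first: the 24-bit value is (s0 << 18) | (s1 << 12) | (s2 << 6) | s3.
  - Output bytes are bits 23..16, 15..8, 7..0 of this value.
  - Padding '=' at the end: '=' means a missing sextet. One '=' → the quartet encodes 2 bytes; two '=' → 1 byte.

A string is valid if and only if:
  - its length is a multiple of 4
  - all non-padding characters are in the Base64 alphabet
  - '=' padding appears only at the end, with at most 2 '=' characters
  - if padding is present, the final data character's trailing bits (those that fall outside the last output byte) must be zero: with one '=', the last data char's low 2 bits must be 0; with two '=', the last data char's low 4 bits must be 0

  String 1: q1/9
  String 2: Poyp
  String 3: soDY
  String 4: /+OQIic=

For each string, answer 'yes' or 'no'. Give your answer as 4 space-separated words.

Answer: yes yes yes yes

Derivation:
String 1: 'q1/9' → valid
String 2: 'Poyp' → valid
String 3: 'soDY' → valid
String 4: '/+OQIic=' → valid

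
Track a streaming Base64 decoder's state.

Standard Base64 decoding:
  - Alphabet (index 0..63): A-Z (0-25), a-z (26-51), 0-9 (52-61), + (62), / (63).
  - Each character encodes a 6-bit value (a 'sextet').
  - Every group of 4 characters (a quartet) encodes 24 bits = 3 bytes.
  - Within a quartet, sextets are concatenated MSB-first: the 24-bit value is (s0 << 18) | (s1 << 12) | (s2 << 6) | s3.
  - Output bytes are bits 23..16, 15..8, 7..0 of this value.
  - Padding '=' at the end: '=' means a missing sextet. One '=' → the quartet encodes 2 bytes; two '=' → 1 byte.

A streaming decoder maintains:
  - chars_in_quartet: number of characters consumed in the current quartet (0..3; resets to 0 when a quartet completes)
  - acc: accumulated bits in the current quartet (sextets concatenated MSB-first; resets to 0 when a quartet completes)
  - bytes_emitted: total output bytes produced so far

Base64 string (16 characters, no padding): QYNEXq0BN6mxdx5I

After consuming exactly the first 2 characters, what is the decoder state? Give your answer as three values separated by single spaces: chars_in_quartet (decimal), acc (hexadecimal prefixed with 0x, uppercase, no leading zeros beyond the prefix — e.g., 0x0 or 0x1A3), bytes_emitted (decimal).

After char 0 ('Q'=16): chars_in_quartet=1 acc=0x10 bytes_emitted=0
After char 1 ('Y'=24): chars_in_quartet=2 acc=0x418 bytes_emitted=0

Answer: 2 0x418 0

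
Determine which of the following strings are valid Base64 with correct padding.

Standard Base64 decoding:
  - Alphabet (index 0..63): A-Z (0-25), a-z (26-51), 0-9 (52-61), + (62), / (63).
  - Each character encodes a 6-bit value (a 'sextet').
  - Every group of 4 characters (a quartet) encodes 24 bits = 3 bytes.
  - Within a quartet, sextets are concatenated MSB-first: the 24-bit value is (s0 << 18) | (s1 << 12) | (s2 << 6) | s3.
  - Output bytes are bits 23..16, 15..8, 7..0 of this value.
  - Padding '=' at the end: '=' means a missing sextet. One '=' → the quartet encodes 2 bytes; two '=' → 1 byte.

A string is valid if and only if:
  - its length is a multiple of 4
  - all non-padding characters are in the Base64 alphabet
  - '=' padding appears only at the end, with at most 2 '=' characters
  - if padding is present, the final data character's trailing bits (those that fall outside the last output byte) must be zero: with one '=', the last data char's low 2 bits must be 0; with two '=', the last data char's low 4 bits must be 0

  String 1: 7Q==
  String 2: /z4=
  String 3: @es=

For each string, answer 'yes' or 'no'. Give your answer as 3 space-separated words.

String 1: '7Q==' → valid
String 2: '/z4=' → valid
String 3: '@es=' → invalid (bad char(s): ['@'])

Answer: yes yes no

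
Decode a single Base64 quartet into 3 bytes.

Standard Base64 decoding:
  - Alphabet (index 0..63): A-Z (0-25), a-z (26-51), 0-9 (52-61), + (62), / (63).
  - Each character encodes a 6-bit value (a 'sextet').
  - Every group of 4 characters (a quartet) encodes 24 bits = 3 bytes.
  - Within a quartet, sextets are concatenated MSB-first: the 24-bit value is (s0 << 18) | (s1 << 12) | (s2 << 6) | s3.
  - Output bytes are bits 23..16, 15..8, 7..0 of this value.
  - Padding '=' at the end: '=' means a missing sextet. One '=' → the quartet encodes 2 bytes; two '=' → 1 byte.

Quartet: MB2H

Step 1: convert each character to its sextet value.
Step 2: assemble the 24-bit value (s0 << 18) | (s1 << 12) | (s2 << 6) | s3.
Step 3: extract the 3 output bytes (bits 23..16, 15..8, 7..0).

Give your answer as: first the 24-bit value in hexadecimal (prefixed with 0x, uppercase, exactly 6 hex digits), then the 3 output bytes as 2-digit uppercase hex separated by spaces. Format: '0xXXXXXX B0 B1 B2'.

Sextets: M=12, B=1, 2=54, H=7
24-bit: (12<<18) | (1<<12) | (54<<6) | 7
      = 0x300000 | 0x001000 | 0x000D80 | 0x000007
      = 0x301D87
Bytes: (v>>16)&0xFF=30, (v>>8)&0xFF=1D, v&0xFF=87

Answer: 0x301D87 30 1D 87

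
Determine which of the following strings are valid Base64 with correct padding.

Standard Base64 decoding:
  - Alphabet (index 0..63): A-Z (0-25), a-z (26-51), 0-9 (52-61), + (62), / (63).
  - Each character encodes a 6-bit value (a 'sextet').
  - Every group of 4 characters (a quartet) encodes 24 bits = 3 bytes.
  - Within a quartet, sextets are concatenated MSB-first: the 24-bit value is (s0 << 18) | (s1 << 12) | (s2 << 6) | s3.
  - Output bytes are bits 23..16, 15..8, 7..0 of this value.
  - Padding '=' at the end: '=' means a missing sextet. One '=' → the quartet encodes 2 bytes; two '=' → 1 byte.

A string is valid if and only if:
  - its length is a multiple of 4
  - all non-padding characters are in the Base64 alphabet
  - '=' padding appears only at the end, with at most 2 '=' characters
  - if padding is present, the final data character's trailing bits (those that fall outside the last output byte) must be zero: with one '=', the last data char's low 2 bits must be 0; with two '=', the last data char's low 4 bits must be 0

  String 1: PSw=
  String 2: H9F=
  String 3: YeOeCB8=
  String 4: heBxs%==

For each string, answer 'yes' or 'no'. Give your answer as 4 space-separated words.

Answer: yes no yes no

Derivation:
String 1: 'PSw=' → valid
String 2: 'H9F=' → invalid (bad trailing bits)
String 3: 'YeOeCB8=' → valid
String 4: 'heBxs%==' → invalid (bad char(s): ['%'])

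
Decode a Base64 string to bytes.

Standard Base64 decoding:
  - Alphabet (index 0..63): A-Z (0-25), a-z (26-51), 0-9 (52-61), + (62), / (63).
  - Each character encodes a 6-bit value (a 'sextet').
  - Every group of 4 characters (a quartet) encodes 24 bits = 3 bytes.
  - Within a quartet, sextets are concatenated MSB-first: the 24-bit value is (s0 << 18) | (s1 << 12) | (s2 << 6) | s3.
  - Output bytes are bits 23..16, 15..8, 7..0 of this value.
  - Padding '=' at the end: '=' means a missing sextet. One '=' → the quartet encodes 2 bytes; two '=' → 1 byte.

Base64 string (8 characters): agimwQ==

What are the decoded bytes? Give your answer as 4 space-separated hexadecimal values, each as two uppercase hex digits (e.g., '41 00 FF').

After char 0 ('a'=26): chars_in_quartet=1 acc=0x1A bytes_emitted=0
After char 1 ('g'=32): chars_in_quartet=2 acc=0x6A0 bytes_emitted=0
After char 2 ('i'=34): chars_in_quartet=3 acc=0x1A822 bytes_emitted=0
After char 3 ('m'=38): chars_in_quartet=4 acc=0x6A08A6 -> emit 6A 08 A6, reset; bytes_emitted=3
After char 4 ('w'=48): chars_in_quartet=1 acc=0x30 bytes_emitted=3
After char 5 ('Q'=16): chars_in_quartet=2 acc=0xC10 bytes_emitted=3
Padding '==': partial quartet acc=0xC10 -> emit C1; bytes_emitted=4

Answer: 6A 08 A6 C1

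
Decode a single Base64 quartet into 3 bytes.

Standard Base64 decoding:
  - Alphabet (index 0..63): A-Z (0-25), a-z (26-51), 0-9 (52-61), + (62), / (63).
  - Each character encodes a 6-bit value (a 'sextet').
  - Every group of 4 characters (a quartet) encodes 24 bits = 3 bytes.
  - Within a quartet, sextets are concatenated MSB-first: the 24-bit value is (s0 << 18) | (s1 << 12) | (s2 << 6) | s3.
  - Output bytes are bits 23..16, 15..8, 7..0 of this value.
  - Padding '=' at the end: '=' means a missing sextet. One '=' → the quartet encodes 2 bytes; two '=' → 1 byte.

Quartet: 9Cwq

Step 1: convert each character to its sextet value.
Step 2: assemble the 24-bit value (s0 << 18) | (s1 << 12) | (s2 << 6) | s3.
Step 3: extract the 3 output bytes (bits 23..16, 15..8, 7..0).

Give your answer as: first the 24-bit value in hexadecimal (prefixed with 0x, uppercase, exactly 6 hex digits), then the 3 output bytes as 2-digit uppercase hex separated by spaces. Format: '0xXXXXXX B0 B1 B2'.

Answer: 0xF42C2A F4 2C 2A

Derivation:
Sextets: 9=61, C=2, w=48, q=42
24-bit: (61<<18) | (2<<12) | (48<<6) | 42
      = 0xF40000 | 0x002000 | 0x000C00 | 0x00002A
      = 0xF42C2A
Bytes: (v>>16)&0xFF=F4, (v>>8)&0xFF=2C, v&0xFF=2A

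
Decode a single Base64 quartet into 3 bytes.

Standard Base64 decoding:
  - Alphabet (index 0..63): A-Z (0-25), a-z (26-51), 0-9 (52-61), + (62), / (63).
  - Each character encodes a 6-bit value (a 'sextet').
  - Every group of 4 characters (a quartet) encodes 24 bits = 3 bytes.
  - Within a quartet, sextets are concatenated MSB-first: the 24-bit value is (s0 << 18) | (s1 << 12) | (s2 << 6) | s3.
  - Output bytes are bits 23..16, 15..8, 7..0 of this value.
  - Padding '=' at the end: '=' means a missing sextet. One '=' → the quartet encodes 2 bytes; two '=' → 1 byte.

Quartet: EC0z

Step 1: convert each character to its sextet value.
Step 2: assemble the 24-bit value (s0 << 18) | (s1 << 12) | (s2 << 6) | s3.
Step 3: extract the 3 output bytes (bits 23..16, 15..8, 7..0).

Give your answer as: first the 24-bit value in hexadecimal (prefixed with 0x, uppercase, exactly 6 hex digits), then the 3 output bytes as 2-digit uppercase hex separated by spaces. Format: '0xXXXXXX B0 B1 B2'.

Sextets: E=4, C=2, 0=52, z=51
24-bit: (4<<18) | (2<<12) | (52<<6) | 51
      = 0x100000 | 0x002000 | 0x000D00 | 0x000033
      = 0x102D33
Bytes: (v>>16)&0xFF=10, (v>>8)&0xFF=2D, v&0xFF=33

Answer: 0x102D33 10 2D 33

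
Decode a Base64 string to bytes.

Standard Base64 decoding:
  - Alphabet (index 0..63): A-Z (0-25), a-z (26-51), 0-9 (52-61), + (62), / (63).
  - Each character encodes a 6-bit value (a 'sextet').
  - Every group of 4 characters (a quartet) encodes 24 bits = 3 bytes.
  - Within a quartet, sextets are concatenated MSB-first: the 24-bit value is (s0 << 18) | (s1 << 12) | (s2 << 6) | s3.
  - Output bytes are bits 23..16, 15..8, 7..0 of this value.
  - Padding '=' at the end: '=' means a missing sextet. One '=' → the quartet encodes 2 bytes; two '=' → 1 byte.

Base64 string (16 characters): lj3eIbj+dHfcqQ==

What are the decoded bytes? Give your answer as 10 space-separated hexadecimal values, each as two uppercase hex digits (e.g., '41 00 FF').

After char 0 ('l'=37): chars_in_quartet=1 acc=0x25 bytes_emitted=0
After char 1 ('j'=35): chars_in_quartet=2 acc=0x963 bytes_emitted=0
After char 2 ('3'=55): chars_in_quartet=3 acc=0x258F7 bytes_emitted=0
After char 3 ('e'=30): chars_in_quartet=4 acc=0x963DDE -> emit 96 3D DE, reset; bytes_emitted=3
After char 4 ('I'=8): chars_in_quartet=1 acc=0x8 bytes_emitted=3
After char 5 ('b'=27): chars_in_quartet=2 acc=0x21B bytes_emitted=3
After char 6 ('j'=35): chars_in_quartet=3 acc=0x86E3 bytes_emitted=3
After char 7 ('+'=62): chars_in_quartet=4 acc=0x21B8FE -> emit 21 B8 FE, reset; bytes_emitted=6
After char 8 ('d'=29): chars_in_quartet=1 acc=0x1D bytes_emitted=6
After char 9 ('H'=7): chars_in_quartet=2 acc=0x747 bytes_emitted=6
After char 10 ('f'=31): chars_in_quartet=3 acc=0x1D1DF bytes_emitted=6
After char 11 ('c'=28): chars_in_quartet=4 acc=0x7477DC -> emit 74 77 DC, reset; bytes_emitted=9
After char 12 ('q'=42): chars_in_quartet=1 acc=0x2A bytes_emitted=9
After char 13 ('Q'=16): chars_in_quartet=2 acc=0xA90 bytes_emitted=9
Padding '==': partial quartet acc=0xA90 -> emit A9; bytes_emitted=10

Answer: 96 3D DE 21 B8 FE 74 77 DC A9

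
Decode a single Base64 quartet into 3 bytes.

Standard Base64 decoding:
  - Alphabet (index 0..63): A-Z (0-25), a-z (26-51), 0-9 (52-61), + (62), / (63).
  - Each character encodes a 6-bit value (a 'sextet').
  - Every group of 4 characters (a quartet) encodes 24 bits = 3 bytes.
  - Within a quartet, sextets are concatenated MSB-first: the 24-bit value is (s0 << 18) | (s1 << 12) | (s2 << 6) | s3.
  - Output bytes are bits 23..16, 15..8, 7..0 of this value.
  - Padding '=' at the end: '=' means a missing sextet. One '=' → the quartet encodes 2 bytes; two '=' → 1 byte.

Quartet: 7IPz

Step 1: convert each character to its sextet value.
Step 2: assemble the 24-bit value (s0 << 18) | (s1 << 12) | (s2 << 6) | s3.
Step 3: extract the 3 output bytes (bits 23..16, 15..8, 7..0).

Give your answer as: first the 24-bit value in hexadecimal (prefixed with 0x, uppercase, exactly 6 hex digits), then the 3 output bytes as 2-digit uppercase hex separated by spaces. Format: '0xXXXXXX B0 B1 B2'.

Answer: 0xEC83F3 EC 83 F3

Derivation:
Sextets: 7=59, I=8, P=15, z=51
24-bit: (59<<18) | (8<<12) | (15<<6) | 51
      = 0xEC0000 | 0x008000 | 0x0003C0 | 0x000033
      = 0xEC83F3
Bytes: (v>>16)&0xFF=EC, (v>>8)&0xFF=83, v&0xFF=F3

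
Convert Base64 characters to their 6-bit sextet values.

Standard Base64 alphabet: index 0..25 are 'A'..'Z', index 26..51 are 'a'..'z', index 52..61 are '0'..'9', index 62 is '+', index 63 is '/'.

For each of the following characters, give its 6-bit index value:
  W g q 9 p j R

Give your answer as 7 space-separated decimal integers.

Answer: 22 32 42 61 41 35 17

Derivation:
'W': A..Z range, ord('W') − ord('A') = 22
'g': a..z range, 26 + ord('g') − ord('a') = 32
'q': a..z range, 26 + ord('q') − ord('a') = 42
'9': 0..9 range, 52 + ord('9') − ord('0') = 61
'p': a..z range, 26 + ord('p') − ord('a') = 41
'j': a..z range, 26 + ord('j') − ord('a') = 35
'R': A..Z range, ord('R') − ord('A') = 17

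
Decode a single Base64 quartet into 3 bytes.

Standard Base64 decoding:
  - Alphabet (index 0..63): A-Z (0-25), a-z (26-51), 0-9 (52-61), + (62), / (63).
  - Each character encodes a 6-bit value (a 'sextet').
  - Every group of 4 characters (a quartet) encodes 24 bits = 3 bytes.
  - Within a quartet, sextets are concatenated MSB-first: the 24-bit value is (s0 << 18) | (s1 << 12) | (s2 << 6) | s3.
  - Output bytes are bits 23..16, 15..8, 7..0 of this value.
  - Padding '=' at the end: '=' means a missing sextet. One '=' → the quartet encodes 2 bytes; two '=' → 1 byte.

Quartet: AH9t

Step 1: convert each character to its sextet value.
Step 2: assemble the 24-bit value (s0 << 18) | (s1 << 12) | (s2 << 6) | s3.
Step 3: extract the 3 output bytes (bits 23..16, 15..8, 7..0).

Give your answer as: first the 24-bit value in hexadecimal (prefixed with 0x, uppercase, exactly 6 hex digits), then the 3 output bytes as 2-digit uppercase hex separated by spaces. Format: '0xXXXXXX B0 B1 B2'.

Sextets: A=0, H=7, 9=61, t=45
24-bit: (0<<18) | (7<<12) | (61<<6) | 45
      = 0x000000 | 0x007000 | 0x000F40 | 0x00002D
      = 0x007F6D
Bytes: (v>>16)&0xFF=00, (v>>8)&0xFF=7F, v&0xFF=6D

Answer: 0x007F6D 00 7F 6D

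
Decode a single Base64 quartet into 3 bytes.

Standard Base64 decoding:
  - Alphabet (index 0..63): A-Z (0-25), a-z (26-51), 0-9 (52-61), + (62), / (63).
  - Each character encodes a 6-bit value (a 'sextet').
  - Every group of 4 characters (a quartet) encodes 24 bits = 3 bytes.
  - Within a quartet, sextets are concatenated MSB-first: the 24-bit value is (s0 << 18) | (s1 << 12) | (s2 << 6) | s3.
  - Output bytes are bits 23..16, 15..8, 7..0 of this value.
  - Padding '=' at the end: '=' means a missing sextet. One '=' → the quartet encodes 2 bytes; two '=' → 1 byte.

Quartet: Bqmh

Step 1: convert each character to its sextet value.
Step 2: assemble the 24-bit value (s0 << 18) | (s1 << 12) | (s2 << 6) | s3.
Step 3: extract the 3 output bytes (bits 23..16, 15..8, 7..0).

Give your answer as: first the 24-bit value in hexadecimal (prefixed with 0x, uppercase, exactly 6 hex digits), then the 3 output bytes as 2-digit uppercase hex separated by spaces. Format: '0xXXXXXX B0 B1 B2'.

Sextets: B=1, q=42, m=38, h=33
24-bit: (1<<18) | (42<<12) | (38<<6) | 33
      = 0x040000 | 0x02A000 | 0x000980 | 0x000021
      = 0x06A9A1
Bytes: (v>>16)&0xFF=06, (v>>8)&0xFF=A9, v&0xFF=A1

Answer: 0x06A9A1 06 A9 A1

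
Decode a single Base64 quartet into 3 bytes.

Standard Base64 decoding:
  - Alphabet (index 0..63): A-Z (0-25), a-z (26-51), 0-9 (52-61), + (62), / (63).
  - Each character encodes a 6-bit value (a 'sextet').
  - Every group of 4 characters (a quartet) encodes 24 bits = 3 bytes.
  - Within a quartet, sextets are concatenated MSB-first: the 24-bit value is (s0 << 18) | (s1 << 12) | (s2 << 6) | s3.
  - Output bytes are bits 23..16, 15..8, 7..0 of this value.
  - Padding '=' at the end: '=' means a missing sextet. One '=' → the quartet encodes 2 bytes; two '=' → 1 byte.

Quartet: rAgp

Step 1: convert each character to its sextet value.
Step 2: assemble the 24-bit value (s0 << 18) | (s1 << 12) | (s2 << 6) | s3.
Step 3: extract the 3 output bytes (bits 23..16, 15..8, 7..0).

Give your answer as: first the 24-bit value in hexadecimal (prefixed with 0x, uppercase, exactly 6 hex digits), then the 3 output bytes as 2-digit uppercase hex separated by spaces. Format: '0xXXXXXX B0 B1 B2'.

Answer: 0xAC0829 AC 08 29

Derivation:
Sextets: r=43, A=0, g=32, p=41
24-bit: (43<<18) | (0<<12) | (32<<6) | 41
      = 0xAC0000 | 0x000000 | 0x000800 | 0x000029
      = 0xAC0829
Bytes: (v>>16)&0xFF=AC, (v>>8)&0xFF=08, v&0xFF=29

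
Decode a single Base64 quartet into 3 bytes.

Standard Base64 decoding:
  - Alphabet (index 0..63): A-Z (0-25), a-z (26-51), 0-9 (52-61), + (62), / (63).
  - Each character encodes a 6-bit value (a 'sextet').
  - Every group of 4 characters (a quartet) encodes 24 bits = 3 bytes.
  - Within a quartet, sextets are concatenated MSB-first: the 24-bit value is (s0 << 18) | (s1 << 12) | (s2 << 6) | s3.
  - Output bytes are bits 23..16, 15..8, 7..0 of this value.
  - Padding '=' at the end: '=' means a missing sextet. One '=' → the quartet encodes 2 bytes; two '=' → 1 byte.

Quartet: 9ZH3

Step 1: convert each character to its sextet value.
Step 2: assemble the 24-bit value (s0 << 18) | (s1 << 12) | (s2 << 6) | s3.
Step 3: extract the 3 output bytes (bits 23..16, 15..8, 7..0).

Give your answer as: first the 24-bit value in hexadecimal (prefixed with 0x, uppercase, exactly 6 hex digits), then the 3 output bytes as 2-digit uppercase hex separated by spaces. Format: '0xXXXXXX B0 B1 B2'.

Sextets: 9=61, Z=25, H=7, 3=55
24-bit: (61<<18) | (25<<12) | (7<<6) | 55
      = 0xF40000 | 0x019000 | 0x0001C0 | 0x000037
      = 0xF591F7
Bytes: (v>>16)&0xFF=F5, (v>>8)&0xFF=91, v&0xFF=F7

Answer: 0xF591F7 F5 91 F7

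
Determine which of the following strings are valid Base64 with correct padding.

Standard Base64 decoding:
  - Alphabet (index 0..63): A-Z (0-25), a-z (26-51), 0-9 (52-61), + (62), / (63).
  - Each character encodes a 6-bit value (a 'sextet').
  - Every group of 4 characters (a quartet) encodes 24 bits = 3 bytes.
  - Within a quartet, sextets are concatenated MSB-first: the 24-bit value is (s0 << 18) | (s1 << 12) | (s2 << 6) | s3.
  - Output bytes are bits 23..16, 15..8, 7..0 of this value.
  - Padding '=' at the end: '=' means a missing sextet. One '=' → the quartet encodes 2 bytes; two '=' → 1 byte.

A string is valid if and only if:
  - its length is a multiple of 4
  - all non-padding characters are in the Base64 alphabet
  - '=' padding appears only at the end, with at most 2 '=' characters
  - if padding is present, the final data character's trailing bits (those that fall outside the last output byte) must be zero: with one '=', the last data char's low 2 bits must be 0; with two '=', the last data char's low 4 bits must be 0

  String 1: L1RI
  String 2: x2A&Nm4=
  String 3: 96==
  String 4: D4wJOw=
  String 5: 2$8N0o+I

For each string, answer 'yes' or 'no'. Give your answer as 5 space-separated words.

Answer: yes no no no no

Derivation:
String 1: 'L1RI' → valid
String 2: 'x2A&Nm4=' → invalid (bad char(s): ['&'])
String 3: '96==' → invalid (bad trailing bits)
String 4: 'D4wJOw=' → invalid (len=7 not mult of 4)
String 5: '2$8N0o+I' → invalid (bad char(s): ['$'])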